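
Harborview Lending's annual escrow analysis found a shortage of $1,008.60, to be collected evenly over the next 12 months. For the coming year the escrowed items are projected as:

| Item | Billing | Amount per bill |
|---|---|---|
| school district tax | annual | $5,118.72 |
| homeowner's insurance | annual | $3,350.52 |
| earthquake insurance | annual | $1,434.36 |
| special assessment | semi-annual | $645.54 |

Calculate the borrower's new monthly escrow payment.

$1,016.94

School district tax = $5,118.72/yr
Homeowner's insurance = $3,350.52/yr
Earthquake insurance = $1,434.36/yr
Special assessment = $645.54 × 2 = $1,291.08/yr
Combined annual = $5,118.72 + $3,350.52 + $1,434.36 + $1,291.08 = $11,194.68
Per month = $11,194.68 ÷ 12 = $932.89
Monthly shortage recovery: $1,008.60 ÷ 12 = $84.05
New monthly escrow = $932.89 + $84.05 = $1,016.94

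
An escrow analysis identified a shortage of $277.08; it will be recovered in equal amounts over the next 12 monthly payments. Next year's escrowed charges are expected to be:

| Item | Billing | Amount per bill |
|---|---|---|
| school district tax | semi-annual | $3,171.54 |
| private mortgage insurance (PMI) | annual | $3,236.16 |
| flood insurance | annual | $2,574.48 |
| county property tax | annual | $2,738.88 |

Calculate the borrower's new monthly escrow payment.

School district tax — $3,171.54 × 2 = $6,343.08/yr
Private mortgage insurance (PMI) — $3,236.16/yr
Flood insurance — $2,574.48/yr
County property tax — $2,738.88/yr
Total per year = $6,343.08 + $3,236.16 + $2,574.48 + $2,738.88 = $14,892.60
Base monthly escrow = $14,892.60 ÷ 12 = $1,241.05
Monthly shortage recovery: $277.08 ÷ 12 = $23.09
Adjusted monthly = $1,241.05 + $23.09 = $1,264.14

$1,264.14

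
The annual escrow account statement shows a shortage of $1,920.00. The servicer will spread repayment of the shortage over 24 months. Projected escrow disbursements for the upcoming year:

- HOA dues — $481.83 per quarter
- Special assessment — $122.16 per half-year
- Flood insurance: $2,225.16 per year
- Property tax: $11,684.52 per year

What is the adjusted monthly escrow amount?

$1,420.11

HOA dues: $481.83 × 4 = $1,927.32 annually
Special assessment: $122.16 × 2 = $244.32 annually
Flood insurance: $2,225.16 annually
Property tax: $11,684.52 annually
Annual escrow total = $1,927.32 + $244.32 + $2,225.16 + $11,684.52 = $16,081.32
Per month = $16,081.32 / 12 = $1,340.11
Monthly shortage recovery: $1,920.00 / 24 = $80.00
Adjusted monthly = $1,340.11 + $80.00 = $1,420.11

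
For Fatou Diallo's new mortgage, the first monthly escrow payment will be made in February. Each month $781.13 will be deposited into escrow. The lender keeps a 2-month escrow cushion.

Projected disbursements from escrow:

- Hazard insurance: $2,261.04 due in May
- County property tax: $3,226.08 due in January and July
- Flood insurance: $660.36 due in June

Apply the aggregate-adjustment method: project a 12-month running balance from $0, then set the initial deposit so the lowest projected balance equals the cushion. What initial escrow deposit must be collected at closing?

$3,022.96

Cushion = 2 × $781.13 = $1,562.26
Trial balance (start $0, +$781.13 each month, − disbursements):
  Feb: +$781.13 → $781.13
  Mar: +$781.13 → $1,562.26
  Apr: +$781.13 → $2,343.39
  May: +$781.13 − $2,261.04 → $863.48
  Jun: +$781.13 − $660.36 → $984.25
  Jul: +$781.13 − $3,226.08 → -$1,460.70
  Aug: +$781.13 → -$679.57
  Sep: +$781.13 → $101.56
  Oct: +$781.13 → $882.69
  Nov: +$781.13 → $1,663.82
  Dec: +$781.13 → $2,444.95
  Jan: +$781.13 − $3,226.08 → $0.00
Lowest trial balance = -$1,460.70 (Jul)
Initial deposit = cushion − low point = $1,562.26 − (-$1,460.70) = $3,022.96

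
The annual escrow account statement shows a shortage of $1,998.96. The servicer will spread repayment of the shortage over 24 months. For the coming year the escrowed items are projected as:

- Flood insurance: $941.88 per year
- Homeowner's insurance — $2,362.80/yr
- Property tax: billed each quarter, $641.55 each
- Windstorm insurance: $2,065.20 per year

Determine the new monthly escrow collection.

Flood insurance: $941.88 per year
Homeowner's insurance: $2,362.80 per year
Property tax: $641.55 × 4 = $2,566.20 per year
Windstorm insurance: $2,065.20 per year
Total annual escrow = $941.88 + $2,362.80 + $2,566.20 + $2,065.20 = $7,936.08
Per month = $7,936.08 ÷ 12 = $661.34
Shortage spread = $1,998.96 / 24 = $83.29/mo
Adjusted monthly = $661.34 + $83.29 = $744.63

$744.63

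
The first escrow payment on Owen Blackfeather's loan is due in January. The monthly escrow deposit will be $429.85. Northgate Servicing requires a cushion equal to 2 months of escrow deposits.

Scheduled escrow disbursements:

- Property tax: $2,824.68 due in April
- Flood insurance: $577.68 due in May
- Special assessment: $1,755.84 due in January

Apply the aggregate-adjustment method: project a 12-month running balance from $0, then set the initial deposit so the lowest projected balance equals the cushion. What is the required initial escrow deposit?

Cushion = 2 × $429.85 = $859.70
Trial balance (start $0, +$429.85 each month, − disbursements):
  Jan: +$429.85 − $1,755.84 → -$1,325.99
  Feb: +$429.85 → -$896.14
  Mar: +$429.85 → -$466.29
  Apr: +$429.85 − $2,824.68 → -$2,861.12
  May: +$429.85 − $577.68 → -$3,008.95
  Jun: +$429.85 → -$2,579.10
  Jul: +$429.85 → -$2,149.25
  Aug: +$429.85 → -$1,719.40
  Sep: +$429.85 → -$1,289.55
  Oct: +$429.85 → -$859.70
  Nov: +$429.85 → -$429.85
  Dec: +$429.85 → $0.00
Lowest trial balance = -$3,008.95 (May)
Initial deposit = cushion − low point = $859.70 − (-$3,008.95) = $3,868.65

$3,868.65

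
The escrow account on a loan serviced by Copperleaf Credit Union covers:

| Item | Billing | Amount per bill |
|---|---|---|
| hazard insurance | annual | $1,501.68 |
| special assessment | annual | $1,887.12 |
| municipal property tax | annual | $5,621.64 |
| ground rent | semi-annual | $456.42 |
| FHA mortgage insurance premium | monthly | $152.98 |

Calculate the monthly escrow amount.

$979.92

Hazard insurance: $1,501.68 annually
Special assessment: $1,887.12 annually
Municipal property tax: $5,621.64 annually
Ground rent: $456.42 × 2 = $912.84 annually
FHA mortgage insurance premium: $152.98 × 12 = $1,835.76 annually
Total annual escrow = $1,501.68 + $1,887.12 + $5,621.64 + $912.84 + $1,835.76 = $11,759.04
Monthly = $11,759.04 ÷ 12 = $979.92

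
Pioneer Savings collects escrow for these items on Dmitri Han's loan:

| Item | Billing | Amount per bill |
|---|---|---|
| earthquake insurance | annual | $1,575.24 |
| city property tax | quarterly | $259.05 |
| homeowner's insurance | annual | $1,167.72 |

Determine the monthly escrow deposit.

$314.93

Earthquake insurance = $1,575.24 annually
City property tax = $259.05 × 4 = $1,036.20 annually
Homeowner's insurance = $1,167.72 annually
Total per year = $1,575.24 + $1,036.20 + $1,167.72 = $3,779.16
Per month = $3,779.16 ÷ 12 = $314.93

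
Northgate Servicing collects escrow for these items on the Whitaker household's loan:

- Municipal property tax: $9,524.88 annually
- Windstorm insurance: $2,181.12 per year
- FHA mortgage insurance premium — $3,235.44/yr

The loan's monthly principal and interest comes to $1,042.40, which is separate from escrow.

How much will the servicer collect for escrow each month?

Municipal property tax: $9,524.88
Windstorm insurance: $2,181.12
FHA mortgage insurance premium: $3,235.44
Yearly total = $9,524.88 + $2,181.12 + $3,235.44 = $14,941.44
Base monthly escrow = $14,941.44 / 12 = $1,245.12

$1,245.12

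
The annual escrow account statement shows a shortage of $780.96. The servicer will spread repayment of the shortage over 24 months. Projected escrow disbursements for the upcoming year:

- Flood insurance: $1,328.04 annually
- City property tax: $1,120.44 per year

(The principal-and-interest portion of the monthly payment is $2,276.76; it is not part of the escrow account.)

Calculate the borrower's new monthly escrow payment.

$236.58

Flood insurance: $1,328.04
City property tax: $1,120.44
Total annual escrow = $2,448.48
Monthly escrow = $2,448.48 / 12 = $204.04
Shortage spread = $780.96 ÷ 24 = $32.54/mo
Adjusted monthly = $204.04 + $32.54 = $236.58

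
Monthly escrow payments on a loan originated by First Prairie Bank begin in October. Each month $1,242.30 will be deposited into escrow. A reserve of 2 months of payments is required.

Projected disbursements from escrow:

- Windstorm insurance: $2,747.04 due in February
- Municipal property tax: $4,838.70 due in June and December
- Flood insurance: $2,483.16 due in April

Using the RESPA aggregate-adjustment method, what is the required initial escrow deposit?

$6,211.50

Cushion = 2 × $1,242.30 = $2,484.60
Trial balance (start $0, +$1,242.30 each month, − disbursements):
  Oct: +$1,242.30 → $1,242.30
  Nov: +$1,242.30 → $2,484.60
  Dec: +$1,242.30 − $4,838.70 → -$1,111.80
  Jan: +$1,242.30 → $130.50
  Feb: +$1,242.30 − $2,747.04 → -$1,374.24
  Mar: +$1,242.30 → -$131.94
  Apr: +$1,242.30 − $2,483.16 → -$1,372.80
  May: +$1,242.30 → -$130.50
  Jun: +$1,242.30 − $4,838.70 → -$3,726.90
  Jul: +$1,242.30 → -$2,484.60
  Aug: +$1,242.30 → -$1,242.30
  Sep: +$1,242.30 → $0.00
Lowest trial balance = -$3,726.90 (Jun)
Initial deposit = cushion − low point = $2,484.60 − (-$3,726.90) = $6,211.50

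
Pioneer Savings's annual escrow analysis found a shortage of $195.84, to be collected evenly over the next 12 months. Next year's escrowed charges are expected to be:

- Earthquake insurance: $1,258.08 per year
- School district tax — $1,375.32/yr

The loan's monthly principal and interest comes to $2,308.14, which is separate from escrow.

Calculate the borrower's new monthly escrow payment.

Earthquake insurance: $1,258.08/yr
School district tax: $1,375.32/yr
Total annual escrow = $1,258.08 + $1,375.32 = $2,633.40
Base monthly escrow = $2,633.40 / 12 = $219.45
Monthly shortage recovery: $195.84 / 12 = $16.32
New monthly escrow = $219.45 + $16.32 = $235.77

$235.77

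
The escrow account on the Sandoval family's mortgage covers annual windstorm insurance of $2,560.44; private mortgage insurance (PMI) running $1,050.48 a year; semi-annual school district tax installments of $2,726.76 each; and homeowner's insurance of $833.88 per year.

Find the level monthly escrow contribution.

Windstorm insurance = $2,560.44/yr
Private mortgage insurance (PMI) = $1,050.48/yr
School district tax = $2,726.76 × 2 = $5,453.52/yr
Homeowner's insurance = $833.88/yr
Total annual escrow = $2,560.44 + $1,050.48 + $5,453.52 + $833.88 = $9,898.32
Base monthly escrow = $9,898.32 ÷ 12 = $824.86

$824.86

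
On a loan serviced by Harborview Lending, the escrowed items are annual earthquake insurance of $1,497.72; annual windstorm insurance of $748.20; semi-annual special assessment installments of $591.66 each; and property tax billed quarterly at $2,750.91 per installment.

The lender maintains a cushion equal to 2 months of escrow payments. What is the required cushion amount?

Earthquake insurance = $1,497.72 per year
Windstorm insurance = $748.20 per year
Special assessment = $591.66 × 2 = $1,183.32 per year
Property tax = $2,750.91 × 4 = $11,003.64 per year
Yearly total = $1,497.72 + $748.20 + $1,183.32 + $11,003.64 = $14,432.88
Per month = $14,432.88 ÷ 12 = $1,202.74
Cushion = 2 × $1,202.74 = $2,405.48

$2,405.48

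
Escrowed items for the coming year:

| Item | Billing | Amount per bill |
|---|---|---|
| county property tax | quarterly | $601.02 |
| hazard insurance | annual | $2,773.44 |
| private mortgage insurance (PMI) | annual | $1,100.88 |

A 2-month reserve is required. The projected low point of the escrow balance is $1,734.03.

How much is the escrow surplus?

County property tax — $601.02 × 4 = $2,404.08/yr
Hazard insurance — $2,773.44/yr
Private mortgage insurance (PMI) — $1,100.88/yr
Yearly total = $2,404.08 + $2,773.44 + $1,100.88 = $6,278.40
Monthly = $6,278.40 / 12 = $523.20
Cushion = 2 × $523.20 = $1,046.40
Excess over cushion: $1,734.03 − $1,046.40 = $687.63

$687.63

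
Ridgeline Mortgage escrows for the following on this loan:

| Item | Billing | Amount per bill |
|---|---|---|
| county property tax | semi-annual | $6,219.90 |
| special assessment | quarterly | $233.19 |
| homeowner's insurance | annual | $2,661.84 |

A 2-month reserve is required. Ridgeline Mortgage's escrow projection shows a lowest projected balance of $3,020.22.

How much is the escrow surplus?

$347.82

County property tax = $6,219.90 × 2 = $12,439.80 annually
Special assessment = $233.19 × 4 = $932.76 annually
Homeowner's insurance = $2,661.84 annually
Annual escrow total = $16,034.40
Monthly = $16,034.40 / 12 = $1,336.20
Required reserve = 2 × $1,336.20 = $2,672.40
Surplus = $3,020.22 − $2,672.40 = $347.82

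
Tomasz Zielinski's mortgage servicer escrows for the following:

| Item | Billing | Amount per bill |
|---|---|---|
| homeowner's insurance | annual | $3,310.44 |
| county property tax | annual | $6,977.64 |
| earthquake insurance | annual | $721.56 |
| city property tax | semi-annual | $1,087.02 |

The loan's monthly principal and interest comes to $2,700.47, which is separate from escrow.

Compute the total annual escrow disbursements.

$13,183.68

Homeowner's insurance — $3,310.44
County property tax — $6,977.64
Earthquake insurance — $721.56
City property tax — $1,087.02 × 2 = $2,174.04
Total annual escrow = $3,310.44 + $6,977.64 + $721.56 + $2,174.04 = $13,183.68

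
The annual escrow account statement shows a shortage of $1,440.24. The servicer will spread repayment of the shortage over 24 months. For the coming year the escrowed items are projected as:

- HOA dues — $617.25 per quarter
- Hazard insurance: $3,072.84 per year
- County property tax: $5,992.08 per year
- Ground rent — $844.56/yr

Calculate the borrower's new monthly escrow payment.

$1,091.55

HOA dues = $617.25 × 4 = $2,469.00/yr
Hazard insurance = $3,072.84/yr
County property tax = $5,992.08/yr
Ground rent = $844.56/yr
Yearly total = $2,469.00 + $3,072.84 + $5,992.08 + $844.56 = $12,378.48
Monthly escrow = $12,378.48 / 12 = $1,031.54
Monthly shortage recovery: $1,440.24 ÷ 24 = $60.01
Adjusted monthly = $1,031.54 + $60.01 = $1,091.55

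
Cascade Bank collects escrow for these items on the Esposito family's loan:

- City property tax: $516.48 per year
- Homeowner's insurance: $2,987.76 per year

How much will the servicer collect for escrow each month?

$292.02

City property tax: $516.48/yr
Homeowner's insurance: $2,987.76/yr
Total annual escrow = $3,504.24
Monthly escrow = $3,504.24 / 12 = $292.02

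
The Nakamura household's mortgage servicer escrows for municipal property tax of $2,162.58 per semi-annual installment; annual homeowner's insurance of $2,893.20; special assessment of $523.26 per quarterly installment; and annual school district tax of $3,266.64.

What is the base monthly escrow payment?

$1,048.17

Municipal property tax — $2,162.58 × 2 = $4,325.16 annually
Homeowner's insurance — $2,893.20 annually
Special assessment — $523.26 × 4 = $2,093.04 annually
School district tax — $3,266.64 annually
Annual escrow total = $4,325.16 + $2,893.20 + $2,093.04 + $3,266.64 = $12,578.04
Monthly = $12,578.04 / 12 = $1,048.17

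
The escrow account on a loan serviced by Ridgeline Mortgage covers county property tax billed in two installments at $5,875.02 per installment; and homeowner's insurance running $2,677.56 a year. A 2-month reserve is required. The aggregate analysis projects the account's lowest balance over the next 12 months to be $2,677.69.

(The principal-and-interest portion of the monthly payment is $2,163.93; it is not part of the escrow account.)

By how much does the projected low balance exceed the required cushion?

$273.09

County property tax = $5,875.02 × 2 = $11,750.04 per year
Homeowner's insurance = $2,677.56 per year
Combined annual = $14,427.60
Base monthly escrow = $14,427.60 / 12 = $1,202.30
Required reserve = 2 × $1,202.30 = $2,404.60
Surplus = $2,677.69 − $2,404.60 = $273.09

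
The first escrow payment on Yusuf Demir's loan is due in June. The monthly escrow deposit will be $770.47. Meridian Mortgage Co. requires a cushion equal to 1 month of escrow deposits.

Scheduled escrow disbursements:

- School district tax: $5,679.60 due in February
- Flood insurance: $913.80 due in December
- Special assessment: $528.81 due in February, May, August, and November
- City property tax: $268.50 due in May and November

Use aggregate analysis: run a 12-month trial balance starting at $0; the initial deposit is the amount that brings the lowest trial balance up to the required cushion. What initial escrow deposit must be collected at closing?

Cushion = 1 × $770.47 = $770.47
Trial balance (start $0, +$770.47 each month, − disbursements):
  Jun: +$770.47 → $770.47
  Jul: +$770.47 → $1,540.94
  Aug: +$770.47 − $528.81 → $1,782.60
  Sep: +$770.47 → $2,553.07
  Oct: +$770.47 → $3,323.54
  Nov: +$770.47 − $797.31 → $3,296.70
  Dec: +$770.47 − $913.80 → $3,153.37
  Jan: +$770.47 → $3,923.84
  Feb: +$770.47 − $6,208.41 → -$1,514.10
  Mar: +$770.47 → -$743.63
  Apr: +$770.47 → $26.84
  May: +$770.47 − $797.31 → $0.00
Lowest trial balance = -$1,514.10 (Feb)
Initial deposit = cushion − low point = $770.47 − (-$1,514.10) = $2,284.57

$2,284.57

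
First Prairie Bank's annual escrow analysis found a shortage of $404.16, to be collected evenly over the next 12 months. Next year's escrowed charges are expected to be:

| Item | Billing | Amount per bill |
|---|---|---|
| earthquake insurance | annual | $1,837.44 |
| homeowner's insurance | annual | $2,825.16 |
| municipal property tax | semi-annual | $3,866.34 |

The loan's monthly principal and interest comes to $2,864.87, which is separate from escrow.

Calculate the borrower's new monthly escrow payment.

$1,066.62

Earthquake insurance = $1,837.44 annually
Homeowner's insurance = $2,825.16 annually
Municipal property tax = $3,866.34 × 2 = $7,732.68 annually
Total per year = $12,395.28
Monthly = $12,395.28 / 12 = $1,032.94
Shortage spread = $404.16 / 12 = $33.68/mo
New monthly escrow = $1,032.94 + $33.68 = $1,066.62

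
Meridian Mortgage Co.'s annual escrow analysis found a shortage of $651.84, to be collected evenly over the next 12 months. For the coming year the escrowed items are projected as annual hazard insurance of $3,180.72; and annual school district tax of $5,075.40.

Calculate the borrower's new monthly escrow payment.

$742.33

Hazard insurance — $3,180.72 per year
School district tax — $5,075.40 per year
Annual escrow total = $3,180.72 + $5,075.40 = $8,256.12
Base monthly escrow = $8,256.12 / 12 = $688.01
Monthly shortage recovery: $651.84 ÷ 12 = $54.32
Adjusted monthly = $688.01 + $54.32 = $742.33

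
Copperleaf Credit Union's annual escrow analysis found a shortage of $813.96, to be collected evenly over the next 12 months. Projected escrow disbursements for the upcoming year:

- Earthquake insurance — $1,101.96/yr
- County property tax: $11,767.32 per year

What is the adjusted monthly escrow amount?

$1,140.27

Earthquake insurance = $1,101.96
County property tax = $11,767.32
Total annual escrow = $1,101.96 + $11,767.32 = $12,869.28
Per month = $12,869.28 ÷ 12 = $1,072.44
Monthly shortage recovery: $813.96 ÷ 12 = $67.83
New monthly escrow = $1,072.44 + $67.83 = $1,140.27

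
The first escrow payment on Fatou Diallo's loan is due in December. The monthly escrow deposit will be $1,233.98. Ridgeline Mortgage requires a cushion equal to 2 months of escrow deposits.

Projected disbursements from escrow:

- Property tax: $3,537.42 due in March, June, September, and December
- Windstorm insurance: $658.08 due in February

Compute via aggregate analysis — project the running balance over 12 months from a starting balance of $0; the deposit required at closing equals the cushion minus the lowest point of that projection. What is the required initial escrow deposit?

$5,264.96

Cushion = 2 × $1,233.98 = $2,467.96
Trial balance (start $0, +$1,233.98 each month, − disbursements):
  Dec: +$1,233.98 − $3,537.42 → -$2,303.44
  Jan: +$1,233.98 → -$1,069.46
  Feb: +$1,233.98 − $658.08 → -$493.56
  Mar: +$1,233.98 − $3,537.42 → -$2,797.00
  Apr: +$1,233.98 → -$1,563.02
  May: +$1,233.98 → -$329.04
  Jun: +$1,233.98 − $3,537.42 → -$2,632.48
  Jul: +$1,233.98 → -$1,398.50
  Aug: +$1,233.98 → -$164.52
  Sep: +$1,233.98 − $3,537.42 → -$2,467.96
  Oct: +$1,233.98 → -$1,233.98
  Nov: +$1,233.98 → $0.00
Lowest trial balance = -$2,797.00 (Mar)
Initial deposit = cushion − low point = $2,467.96 − (-$2,797.00) = $5,264.96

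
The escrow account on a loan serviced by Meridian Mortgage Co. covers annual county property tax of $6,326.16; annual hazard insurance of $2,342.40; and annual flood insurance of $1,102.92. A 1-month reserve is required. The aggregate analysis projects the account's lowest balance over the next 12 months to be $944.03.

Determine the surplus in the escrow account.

County property tax = $6,326.16 per year
Hazard insurance = $2,342.40 per year
Flood insurance = $1,102.92 per year
Yearly total = $9,771.48
Monthly escrow = $9,771.48 ÷ 12 = $814.29
Required cushion = 1 × $814.29 = $814.29
Surplus = $944.03 − $814.29 = $129.74

$129.74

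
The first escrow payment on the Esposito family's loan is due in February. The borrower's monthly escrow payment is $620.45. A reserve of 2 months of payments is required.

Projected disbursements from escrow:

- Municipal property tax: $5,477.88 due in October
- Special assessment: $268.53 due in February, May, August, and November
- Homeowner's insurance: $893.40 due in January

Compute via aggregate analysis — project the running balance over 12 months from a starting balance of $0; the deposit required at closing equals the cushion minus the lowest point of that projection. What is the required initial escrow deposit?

Cushion = 2 × $620.45 = $1,240.90
Trial balance (start $0, +$620.45 each month, − disbursements):
  Feb: +$620.45 − $268.53 → $351.92
  Mar: +$620.45 → $972.37
  Apr: +$620.45 → $1,592.82
  May: +$620.45 − $268.53 → $1,944.74
  Jun: +$620.45 → $2,565.19
  Jul: +$620.45 → $3,185.64
  Aug: +$620.45 − $268.53 → $3,537.56
  Sep: +$620.45 → $4,158.01
  Oct: +$620.45 − $5,477.88 → -$699.42
  Nov: +$620.45 − $268.53 → -$347.50
  Dec: +$620.45 → $272.95
  Jan: +$620.45 − $893.40 → $0.00
Lowest trial balance = -$699.42 (Oct)
Initial deposit = cushion − low point = $1,240.90 − (-$699.42) = $1,940.32

$1,940.32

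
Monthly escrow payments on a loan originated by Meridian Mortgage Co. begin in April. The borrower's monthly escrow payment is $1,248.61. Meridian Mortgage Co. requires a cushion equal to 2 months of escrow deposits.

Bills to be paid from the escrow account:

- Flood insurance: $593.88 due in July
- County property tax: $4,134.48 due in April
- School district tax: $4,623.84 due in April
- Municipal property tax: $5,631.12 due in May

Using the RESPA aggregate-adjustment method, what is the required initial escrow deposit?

$14,389.44

Cushion = 2 × $1,248.61 = $2,497.22
Trial balance (start $0, +$1,248.61 each month, − disbursements):
  Apr: +$1,248.61 − $8,758.32 → -$7,509.71
  May: +$1,248.61 − $5,631.12 → -$11,892.22
  Jun: +$1,248.61 → -$10,643.61
  Jul: +$1,248.61 − $593.88 → -$9,988.88
  Aug: +$1,248.61 → -$8,740.27
  Sep: +$1,248.61 → -$7,491.66
  Oct: +$1,248.61 → -$6,243.05
  Nov: +$1,248.61 → -$4,994.44
  Dec: +$1,248.61 → -$3,745.83
  Jan: +$1,248.61 → -$2,497.22
  Feb: +$1,248.61 → -$1,248.61
  Mar: +$1,248.61 → $0.00
Lowest trial balance = -$11,892.22 (May)
Initial deposit = cushion − low point = $2,497.22 − (-$11,892.22) = $14,389.44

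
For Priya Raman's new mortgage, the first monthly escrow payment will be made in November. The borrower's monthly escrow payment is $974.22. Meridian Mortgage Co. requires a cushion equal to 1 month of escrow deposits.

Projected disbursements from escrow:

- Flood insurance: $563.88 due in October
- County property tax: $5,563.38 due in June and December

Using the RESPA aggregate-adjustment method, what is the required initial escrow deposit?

$4,589.16

Cushion = 1 × $974.22 = $974.22
Trial balance (start $0, +$974.22 each month, − disbursements):
  Nov: +$974.22 → $974.22
  Dec: +$974.22 − $5,563.38 → -$3,614.94
  Jan: +$974.22 → -$2,640.72
  Feb: +$974.22 → -$1,666.50
  Mar: +$974.22 → -$692.28
  Apr: +$974.22 → $281.94
  May: +$974.22 → $1,256.16
  Jun: +$974.22 − $5,563.38 → -$3,333.00
  Jul: +$974.22 → -$2,358.78
  Aug: +$974.22 → -$1,384.56
  Sep: +$974.22 → -$410.34
  Oct: +$974.22 − $563.88 → $0.00
Lowest trial balance = -$3,614.94 (Dec)
Initial deposit = cushion − low point = $974.22 − (-$3,614.94) = $4,589.16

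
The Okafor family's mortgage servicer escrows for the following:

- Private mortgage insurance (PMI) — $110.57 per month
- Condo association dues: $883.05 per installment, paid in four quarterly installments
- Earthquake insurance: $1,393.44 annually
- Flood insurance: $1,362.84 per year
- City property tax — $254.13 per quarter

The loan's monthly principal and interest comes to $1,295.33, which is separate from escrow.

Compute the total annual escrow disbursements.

$8,631.84

Private mortgage insurance (PMI): $110.57 × 12 = $1,326.84
Condo association dues: $883.05 × 4 = $3,532.20
Earthquake insurance: $1,393.44
Flood insurance: $1,362.84
City property tax: $254.13 × 4 = $1,016.52
Total annual escrow = $8,631.84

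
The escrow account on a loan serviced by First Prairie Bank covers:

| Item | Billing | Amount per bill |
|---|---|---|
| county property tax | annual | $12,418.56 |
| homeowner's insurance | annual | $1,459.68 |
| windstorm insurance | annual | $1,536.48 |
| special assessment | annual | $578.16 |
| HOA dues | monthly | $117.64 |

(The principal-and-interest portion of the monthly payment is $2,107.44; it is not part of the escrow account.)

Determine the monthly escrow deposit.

$1,450.38

County property tax = $12,418.56 annually
Homeowner's insurance = $1,459.68 annually
Windstorm insurance = $1,536.48 annually
Special assessment = $578.16 annually
HOA dues = $117.64 × 12 = $1,411.68 annually
Combined annual = $12,418.56 + $1,459.68 + $1,536.48 + $578.16 + $1,411.68 = $17,404.56
Monthly escrow = $17,404.56 / 12 = $1,450.38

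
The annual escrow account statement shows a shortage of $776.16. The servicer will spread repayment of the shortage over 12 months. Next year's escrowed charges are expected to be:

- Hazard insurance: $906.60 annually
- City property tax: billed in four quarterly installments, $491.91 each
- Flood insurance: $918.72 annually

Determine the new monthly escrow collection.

$380.76

Hazard insurance = $906.60
City property tax = $491.91 × 4 = $1,967.64
Flood insurance = $918.72
Total annual escrow = $3,792.96
Monthly escrow = $3,792.96 / 12 = $316.08
Shortage spread = $776.16 ÷ 12 = $64.68/mo
Adjusted monthly = $316.08 + $64.68 = $380.76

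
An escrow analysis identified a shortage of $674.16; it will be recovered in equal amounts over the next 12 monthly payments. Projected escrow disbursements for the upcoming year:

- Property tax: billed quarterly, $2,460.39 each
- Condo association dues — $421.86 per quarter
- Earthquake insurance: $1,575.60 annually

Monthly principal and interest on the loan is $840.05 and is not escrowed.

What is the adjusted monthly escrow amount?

$1,148.23

Property tax: $2,460.39 × 4 = $9,841.56 per year
Condo association dues: $421.86 × 4 = $1,687.44 per year
Earthquake insurance: $1,575.60 per year
Annual escrow total = $13,104.60
Base monthly escrow = $13,104.60 / 12 = $1,092.05
Shortage spread = $674.16 ÷ 12 = $56.18/mo
New monthly escrow = $1,092.05 + $56.18 = $1,148.23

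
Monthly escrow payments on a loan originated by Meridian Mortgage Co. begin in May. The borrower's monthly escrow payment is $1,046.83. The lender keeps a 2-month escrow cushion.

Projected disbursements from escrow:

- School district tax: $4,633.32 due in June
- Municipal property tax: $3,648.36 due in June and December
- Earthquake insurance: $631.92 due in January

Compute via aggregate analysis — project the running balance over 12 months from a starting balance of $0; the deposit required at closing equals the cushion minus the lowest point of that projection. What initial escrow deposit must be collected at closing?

$8,281.68

Cushion = 2 × $1,046.83 = $2,093.66
Trial balance (start $0, +$1,046.83 each month, − disbursements):
  May: +$1,046.83 → $1,046.83
  Jun: +$1,046.83 − $8,281.68 → -$6,188.02
  Jul: +$1,046.83 → -$5,141.19
  Aug: +$1,046.83 → -$4,094.36
  Sep: +$1,046.83 → -$3,047.53
  Oct: +$1,046.83 → -$2,000.70
  Nov: +$1,046.83 → -$953.87
  Dec: +$1,046.83 − $3,648.36 → -$3,555.40
  Jan: +$1,046.83 − $631.92 → -$3,140.49
  Feb: +$1,046.83 → -$2,093.66
  Mar: +$1,046.83 → -$1,046.83
  Apr: +$1,046.83 → $0.00
Lowest trial balance = -$6,188.02 (Jun)
Initial deposit = cushion − low point = $2,093.66 − (-$6,188.02) = $8,281.68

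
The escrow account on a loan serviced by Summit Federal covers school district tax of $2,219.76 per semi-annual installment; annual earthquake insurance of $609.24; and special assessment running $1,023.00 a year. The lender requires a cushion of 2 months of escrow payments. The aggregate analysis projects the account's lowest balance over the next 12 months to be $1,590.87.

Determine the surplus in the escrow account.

$578.91

School district tax = $2,219.76 × 2 = $4,439.52
Earthquake insurance = $609.24
Special assessment = $1,023.00
Total per year = $6,071.76
Per month = $6,071.76 ÷ 12 = $505.98
Required cushion = 2 × $505.98 = $1,011.96
Excess over cushion: $1,590.87 − $1,011.96 = $578.91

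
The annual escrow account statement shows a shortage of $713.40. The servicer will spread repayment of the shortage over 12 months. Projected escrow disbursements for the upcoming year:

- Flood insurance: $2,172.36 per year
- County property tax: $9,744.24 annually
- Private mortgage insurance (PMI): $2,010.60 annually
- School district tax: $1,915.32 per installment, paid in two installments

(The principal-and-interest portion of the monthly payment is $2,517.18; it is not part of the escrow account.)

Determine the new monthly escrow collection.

$1,539.27

Flood insurance = $2,172.36 per year
County property tax = $9,744.24 per year
Private mortgage insurance (PMI) = $2,010.60 per year
School district tax = $1,915.32 × 2 = $3,830.64 per year
Combined annual = $17,757.84
Per month = $17,757.84 ÷ 12 = $1,479.82
Monthly shortage recovery: $713.40 ÷ 12 = $59.45
Adjusted monthly = $1,479.82 + $59.45 = $1,539.27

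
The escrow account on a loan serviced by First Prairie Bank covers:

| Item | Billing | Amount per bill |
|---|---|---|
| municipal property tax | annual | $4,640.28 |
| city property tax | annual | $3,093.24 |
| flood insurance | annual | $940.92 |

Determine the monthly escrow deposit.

$722.87

Municipal property tax — $4,640.28 per year
City property tax — $3,093.24 per year
Flood insurance — $940.92 per year
Yearly total = $4,640.28 + $3,093.24 + $940.92 = $8,674.44
Monthly escrow = $8,674.44 / 12 = $722.87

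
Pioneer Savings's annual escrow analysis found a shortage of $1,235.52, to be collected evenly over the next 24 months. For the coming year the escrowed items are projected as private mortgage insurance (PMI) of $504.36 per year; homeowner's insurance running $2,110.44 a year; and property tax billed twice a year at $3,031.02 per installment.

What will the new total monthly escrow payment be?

$774.55

Private mortgage insurance (PMI) = $504.36
Homeowner's insurance = $2,110.44
Property tax = $3,031.02 × 2 = $6,062.04
Combined annual = $504.36 + $2,110.44 + $6,062.04 = $8,676.84
Base monthly escrow = $8,676.84 ÷ 12 = $723.07
Shortage per month = $1,235.52 / 24 = $51.48
New monthly escrow = $723.07 + $51.48 = $774.55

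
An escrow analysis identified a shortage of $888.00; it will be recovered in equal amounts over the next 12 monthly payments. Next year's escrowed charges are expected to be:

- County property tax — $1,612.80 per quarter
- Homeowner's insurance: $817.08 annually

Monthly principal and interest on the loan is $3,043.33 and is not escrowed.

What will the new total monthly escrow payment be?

$679.69

County property tax — $1,612.80 × 4 = $6,451.20/yr
Homeowner's insurance — $817.08/yr
Combined annual = $7,268.28
Base monthly escrow = $7,268.28 / 12 = $605.69
Monthly shortage recovery: $888.00 / 12 = $74.00
Adjusted monthly = $605.69 + $74.00 = $679.69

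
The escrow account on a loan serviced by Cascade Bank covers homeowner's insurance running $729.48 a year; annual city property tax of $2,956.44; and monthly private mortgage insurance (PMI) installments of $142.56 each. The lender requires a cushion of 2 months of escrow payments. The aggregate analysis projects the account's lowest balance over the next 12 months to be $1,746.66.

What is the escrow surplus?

$847.22

Homeowner's insurance = $729.48/yr
City property tax = $2,956.44/yr
Private mortgage insurance (PMI) = $142.56 × 12 = $1,710.72/yr
Total annual escrow = $729.48 + $2,956.44 + $1,710.72 = $5,396.64
Monthly = $5,396.64 ÷ 12 = $449.72
Required cushion = 2 × $449.72 = $899.44
Excess over cushion: $1,746.66 − $899.44 = $847.22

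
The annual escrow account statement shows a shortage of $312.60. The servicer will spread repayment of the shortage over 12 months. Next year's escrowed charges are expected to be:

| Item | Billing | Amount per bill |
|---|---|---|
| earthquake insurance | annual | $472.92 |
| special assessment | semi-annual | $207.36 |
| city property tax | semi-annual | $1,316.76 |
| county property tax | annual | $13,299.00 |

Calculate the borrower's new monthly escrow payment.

Earthquake insurance = $472.92/yr
Special assessment = $207.36 × 2 = $414.72/yr
City property tax = $1,316.76 × 2 = $2,633.52/yr
County property tax = $13,299.00/yr
Yearly total = $472.92 + $414.72 + $2,633.52 + $13,299.00 = $16,820.16
Monthly = $16,820.16 / 12 = $1,401.68
Shortage spread = $312.60 ÷ 12 = $26.05/mo
New monthly escrow = $1,401.68 + $26.05 = $1,427.73

$1,427.73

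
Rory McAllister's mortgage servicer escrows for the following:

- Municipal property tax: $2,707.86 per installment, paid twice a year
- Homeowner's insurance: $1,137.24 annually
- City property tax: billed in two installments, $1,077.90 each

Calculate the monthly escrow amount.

$725.73

Municipal property tax = $2,707.86 × 2 = $5,415.72 annually
Homeowner's insurance = $1,137.24 annually
City property tax = $1,077.90 × 2 = $2,155.80 annually
Yearly total = $8,708.76
Per month = $8,708.76 / 12 = $725.73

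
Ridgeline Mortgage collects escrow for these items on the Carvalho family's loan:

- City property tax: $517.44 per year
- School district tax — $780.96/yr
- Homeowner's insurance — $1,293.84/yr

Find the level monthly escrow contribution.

$216.02

City property tax = $517.44/yr
School district tax = $780.96/yr
Homeowner's insurance = $1,293.84/yr
Yearly total = $2,592.24
Base monthly escrow = $2,592.24 ÷ 12 = $216.02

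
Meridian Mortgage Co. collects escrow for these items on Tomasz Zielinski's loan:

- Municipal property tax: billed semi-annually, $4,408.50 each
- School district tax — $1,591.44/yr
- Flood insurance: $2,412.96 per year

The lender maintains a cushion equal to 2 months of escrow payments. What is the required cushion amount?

Municipal property tax — $4,408.50 × 2 = $8,817.00
School district tax — $1,591.44
Flood insurance — $2,412.96
Annual escrow total = $8,817.00 + $1,591.44 + $2,412.96 = $12,821.40
Base monthly escrow = $12,821.40 ÷ 12 = $1,068.45
Cushion = 2 × $1,068.45 = $2,136.90

$2,136.90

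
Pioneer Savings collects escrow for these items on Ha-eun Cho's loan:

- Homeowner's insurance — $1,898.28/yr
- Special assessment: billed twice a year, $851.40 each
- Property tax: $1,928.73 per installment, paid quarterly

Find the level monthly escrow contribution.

Homeowner's insurance = $1,898.28 per year
Special assessment = $851.40 × 2 = $1,702.80 per year
Property tax = $1,928.73 × 4 = $7,714.92 per year
Annual escrow total = $11,316.00
Per month = $11,316.00 / 12 = $943.00

$943.00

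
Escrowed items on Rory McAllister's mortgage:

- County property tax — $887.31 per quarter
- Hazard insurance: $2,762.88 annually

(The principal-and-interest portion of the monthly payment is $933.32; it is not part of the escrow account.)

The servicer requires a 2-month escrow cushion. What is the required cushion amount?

$1,052.02

County property tax = $887.31 × 4 = $3,549.24
Hazard insurance = $2,762.88
Yearly total = $3,549.24 + $2,762.88 = $6,312.12
Monthly escrow = $6,312.12 / 12 = $526.01
Cushion = 2 × $526.01 = $1,052.02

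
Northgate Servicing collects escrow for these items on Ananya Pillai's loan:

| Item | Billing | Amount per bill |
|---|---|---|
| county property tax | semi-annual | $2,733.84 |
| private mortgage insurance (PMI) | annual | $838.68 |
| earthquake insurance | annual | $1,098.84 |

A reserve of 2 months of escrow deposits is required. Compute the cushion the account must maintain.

$1,234.20

County property tax: $2,733.84 × 2 = $5,467.68 annually
Private mortgage insurance (PMI): $838.68 annually
Earthquake insurance: $1,098.84 annually
Total per year = $7,405.20
Monthly = $7,405.20 ÷ 12 = $617.10
Reserve = 2 × $617.10 = $1,234.20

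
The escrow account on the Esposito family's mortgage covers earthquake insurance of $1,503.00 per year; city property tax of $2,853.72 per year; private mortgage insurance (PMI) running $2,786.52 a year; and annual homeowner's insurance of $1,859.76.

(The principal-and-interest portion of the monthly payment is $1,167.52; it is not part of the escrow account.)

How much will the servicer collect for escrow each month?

$750.25

Earthquake insurance: $1,503.00
City property tax: $2,853.72
Private mortgage insurance (PMI): $2,786.52
Homeowner's insurance: $1,859.76
Yearly total = $9,003.00
Base monthly escrow = $9,003.00 / 12 = $750.25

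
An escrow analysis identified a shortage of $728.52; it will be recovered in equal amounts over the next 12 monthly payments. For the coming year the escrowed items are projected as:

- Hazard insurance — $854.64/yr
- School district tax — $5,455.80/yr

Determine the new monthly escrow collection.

Hazard insurance: $854.64
School district tax: $5,455.80
Annual escrow total = $6,310.44
Monthly = $6,310.44 ÷ 12 = $525.87
Shortage per month = $728.52 / 12 = $60.71
Adjusted monthly = $525.87 + $60.71 = $586.58

$586.58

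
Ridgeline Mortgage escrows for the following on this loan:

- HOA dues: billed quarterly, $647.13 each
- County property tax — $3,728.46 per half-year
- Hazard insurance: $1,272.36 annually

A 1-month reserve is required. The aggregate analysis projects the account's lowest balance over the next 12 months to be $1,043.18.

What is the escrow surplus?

$100.03

HOA dues = $647.13 × 4 = $2,588.52 annually
County property tax = $3,728.46 × 2 = $7,456.92 annually
Hazard insurance = $1,272.36 annually
Combined annual = $2,588.52 + $7,456.92 + $1,272.36 = $11,317.80
Monthly escrow = $11,317.80 / 12 = $943.15
Required cushion = 1 × $943.15 = $943.15
Surplus = $1,043.18 − $943.15 = $100.03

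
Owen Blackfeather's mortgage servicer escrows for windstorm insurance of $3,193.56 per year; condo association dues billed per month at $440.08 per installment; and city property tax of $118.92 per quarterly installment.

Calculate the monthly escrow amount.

$745.85

Windstorm insurance = $3,193.56/yr
Condo association dues = $440.08 × 12 = $5,280.96/yr
City property tax = $118.92 × 4 = $475.68/yr
Total per year = $3,193.56 + $5,280.96 + $475.68 = $8,950.20
Per month = $8,950.20 / 12 = $745.85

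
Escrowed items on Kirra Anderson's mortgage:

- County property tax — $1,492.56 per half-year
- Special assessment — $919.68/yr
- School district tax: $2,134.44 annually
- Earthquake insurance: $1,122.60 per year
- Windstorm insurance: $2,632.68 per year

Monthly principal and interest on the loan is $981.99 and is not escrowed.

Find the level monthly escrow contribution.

County property tax — $1,492.56 × 2 = $2,985.12 annually
Special assessment — $919.68 annually
School district tax — $2,134.44 annually
Earthquake insurance — $1,122.60 annually
Windstorm insurance — $2,632.68 annually
Combined annual = $2,985.12 + $919.68 + $2,134.44 + $1,122.60 + $2,632.68 = $9,794.52
Base monthly escrow = $9,794.52 ÷ 12 = $816.21

$816.21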